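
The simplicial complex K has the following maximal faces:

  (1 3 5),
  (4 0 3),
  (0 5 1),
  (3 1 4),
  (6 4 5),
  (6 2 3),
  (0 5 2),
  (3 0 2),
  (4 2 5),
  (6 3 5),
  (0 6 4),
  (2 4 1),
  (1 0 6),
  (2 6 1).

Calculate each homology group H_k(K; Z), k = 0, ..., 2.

H_0 ≅ Z,  H_1 ≅ Z^2,  H_2 ≅ Z.

Take the total order 0 < 1 < 2 < 3 < 4 < 5 < 6 on the vertex set. Then K (dimension 2) consists of the simplices:

  0-simplices (7): [0], [1], [2], [3], [4], [5], [6]
  1-simplices (21): [0,1], [0,2], [0,3], [0,4], [0,5], [0,6], [1,2], [1,3], [1,4], [1,5], [1,6], [2,3], [2,4], [2,5], [2,6], [3,4], [3,5], [3,6], [4,5], [4,6], [5,6]
  2-simplices (14): [0,1,5], [0,1,6], [0,2,3], [0,2,5], [0,3,4], [0,4,6], [1,2,4], [1,2,6], [1,3,4], [1,3,5], [2,3,6], [2,4,5], [3,5,6], [4,5,6]

so the chain groups are C_0 ≅ Z^7, C_1 ≅ Z^21, C_2 ≅ Z^14.

∂_1: C_1 → C_0 is given by ∂[p,q] = [q] − [p]. For instance
  ∂[0,3] = [3] − [0].
As a 7×21 matrix over Z this has rank 6, with invariant factors (1,1,1,1,1,1).

∂_2: C_2 → C_1 maps a triangle to the signed sum of its edges. For instance
  ∂[0,1,6] = [1,6] − [0,6] + [0,1],
  ∂[0,3,4] = [3,4] − [0,4] + [0,3].
This gives a 21×14 integer matrix of rank 13; reducing to Smith normal form yields diagonal entries (1,1,1,1,1,1,1,1,1,1,1,1,1).

Computing H_k = (kernel of ∂_k) / (image of ∂_{k+1}):

  H_0: rank C_0 − rank ∂_1 = 7 − 6 = 1, and the invariant factors of ∂_1 are all 1, so H_0 = Z.
  H_1: rank ker ∂_1 − rank ∂_2 = (21 − 6) − 13 = 2, and the invariant factors of ∂_2 are all 1, so H_1 = Z^2.
  H_2: rank ker ∂_2 − rank ∂_3 = (14 − 13) − 0 = 1, and there is no ∂_3, so H_2 = Z.

As a check, the Euler characteristic is 7 − 21 + 14 = 0, which agrees with 1 − 2 + 1 = 0.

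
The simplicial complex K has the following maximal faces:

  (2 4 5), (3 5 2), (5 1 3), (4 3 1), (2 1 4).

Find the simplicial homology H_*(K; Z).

H_0 = Z,  H_1 = Z,  H_2 = 0.

Take the total order 1 < 2 < 3 < 4 < 5 on the vertex set. Then K (dimension 2) consists of the simplices:

  0-simplices (5): [1], [2], [3], [4], [5]
  1-simplices (10): [1,2], [1,3], [1,4], [1,5], [2,3], [2,4], [2,5], [3,4], [3,5], [4,5]
  2-simplices (5): [1,2,4], [1,3,4], [1,3,5], [2,3,5], [2,4,5]

Hence C_0 ≅ Z^5, C_1 ≅ Z^10, C_2 ≅ Z^5.

Boundary ∂_1: C_1 → C_0 sends each edge [p,q] (with p < q) to q − p. For instance
  ∂[2,3] = [3] − [2].
As a 5×10 matrix over Z this has rank 4, with invariant factors (1,1,1,1).

∂_2: C_2 → C_1 sends each 2-simplex [p,q,r] to [q,r] − [p,r] + [p,q]. For instance
  ∂[2,3,5] = [3,5] − [2,5] + [2,3],
  ∂[1,2,4] = [2,4] − [1,4] + [1,2].
The resulting 10×5 matrix has rank 5, and its Smith normal form has invariant factors (1,1,1,1,1).

Reading off H_k = ker ∂_k / im ∂_{k+1}:

  H_0: rank C_0 − rank ∂_1 = 5 − 4 = 1, and the invariant factors of ∂_1 are all 1, so H_0 = Z.
  H_1: rank ker ∂_1 − rank ∂_2 = (10 − 4) − 5 = 1, and the invariant factors of ∂_2 are all 1, so H_1 = Z.
  H_2: rank ker ∂_2 − rank ∂_3 = (5 − 5) − 0 = 0, and there is no ∂_3, so H_2 = 0.

As a check, the Euler characteristic is 5 − 10 + 5 = 0, which agrees with 1 − 1 + 0 = 0.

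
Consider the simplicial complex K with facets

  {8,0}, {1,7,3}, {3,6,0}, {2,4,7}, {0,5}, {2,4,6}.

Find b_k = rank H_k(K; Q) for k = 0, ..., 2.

We work with the vertex ordering 0 < 1 < 2 < 3 < 4 < 5 < 6 < 7 < 8. The simplices of K, each written with vertices in increasing order, are:

  0-simplices (9): [0], [1], [2], [3], [4], [5], [6], [7], [8]
  1-simplices (13): [0,3], [0,5], [0,6], [0,8], [1,3], [1,7], [2,4], [2,6], [2,7], [3,6], [3,7], [4,6], [4,7]
  2-simplices (4): [0,3,6], [1,3,7], [2,4,6], [2,4,7]

giving chain groups C_0 ≅ Z^9, C_1 ≅ Z^13, C_2 ≅ Z^4.

∂_1: C_1 → C_0 sends each edge [p,q] (with p < q) to q − p. For instance
  ∂[1,7] = [7] − [1].
As a 9×13 matrix over Z this has rank 8, with invariant factors (1,1,1,1,1,1,1,1).

Boundary ∂_2: C_2 → C_1 sends each 2-simplex [p,q,r] to [q,r] − [p,r] + [p,q]. For instance
  ∂[1,3,7] = [3,7] − [1,7] + [1,3],
  ∂[2,4,6] = [4,6] − [2,6] + [2,4].
As a 13×4 matrix over Z this has rank 4, with invariant factors (1,1,1,1).

From H_k ≅ ker(∂_k) / im(∂_{k+1}) we obtain:

  H_0: rank C_0 − rank ∂_1 = 9 − 8 = 1, and the invariant factors of ∂_1 are all 1, so H_0 ≅ Z.
  H_1: rank ker ∂_1 − rank ∂_2 = (13 − 8) − 4 = 1, and the invariant factors of ∂_2 are all 1, so H_1 ≅ Z.
  H_2: rank ker ∂_2 − rank ∂_3 = (4 − 4) − 0 = 0, and there is no ∂_3, so H_2 ≅ 0.

As a check, the Euler characteristic is 9 − 13 + 4 = 0, which agrees with 1 − 1 + 0 = 0.

Hence the Betti numbers are b_0 = 1, b_1 = 1, b_2 = 0.

b_0 = 1, b_1 = 1, b_2 = 0.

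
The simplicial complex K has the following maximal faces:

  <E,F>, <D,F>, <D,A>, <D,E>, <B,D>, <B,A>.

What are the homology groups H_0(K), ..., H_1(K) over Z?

H_0 = Z,  H_1 = Z^2.

Fix the vertex order A < B < D < E < F and write every simplex with vertices in increasing order. Then dim K = 1 and the simplices of K are:

  0-simplices (5): A, B, D, E, F
  1-simplices (6): AB, AD, BD, DE, DF, EF

so the chain groups are C_0 ≅ Z^5, C_1 ≅ Z^6.

Boundary ∂_1: C_1 → C_0 sends each edge [p,q] (with p < q) to q − p.
The 5×6 boundary matrix has rank 4 and Smith normal form diag(1,1,1,1).

Now H_k = ker ∂_k / im ∂_{k+1}, so:

  H_0: rank C_0 − rank ∂_1 = 5 − 4 = 1, and the invariant factors of ∂_1 are all 1, so H_0 = Z.
  H_1: rank ker ∂_1 − rank ∂_2 = (6 − 4) − 0 = 2, and there is no ∂_2, so H_1 = Z^2.

As a check, the Euler characteristic is 5 − 6 = -1, which agrees with 1 − 2 = -1.
(K is a triangulation of a wedge of 2 circles.)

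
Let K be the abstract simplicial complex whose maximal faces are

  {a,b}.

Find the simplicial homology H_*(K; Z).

Fix the vertex order a < b and write every simplex with vertices in increasing order. Then dim K = 1 and the simplices of K are:

  0-simplices (2): a, b
  1-simplices (1): ab

Hence C_0 ≅ Z^2, C_1 ≅ Z^1.

∂_1: C_1 → C_0 is given by ∂[p,q] = [q] − [p]. For instance
  ∂ab = b − a.
This gives a 2×1 integer matrix of rank 1; reducing to Smith normal form yields diagonal entries (1).

Reading off H_k = ker ∂_k / im ∂_{k+1}:

  H_0: rank C_0 − rank ∂_1 = 2 − 1 = 1, and the invariant factors of ∂_1 are all 1, so H_0 = Z.
  H_1: rank ker ∂_1 − rank ∂_2 = (1 − 1) − 0 = 0, and there is no ∂_2, so H_1 = 0.

As a check, the Euler characteristic is 2 − 1 = 1, which agrees with 1 − 0 = 1.

H_0 = Z,  H_1 = 0.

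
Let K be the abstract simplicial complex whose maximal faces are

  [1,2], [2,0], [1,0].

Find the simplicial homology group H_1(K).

Order the vertices as 0 < 1 < 2. Listing each simplex with vertices in this order, K has dimension 1 with simplices:

  0-simplices (3): [0], [1], [2]
  1-simplices (3): [0,1], [0,2], [1,2]

so the chain groups are C_0 ≅ Z^3, C_1 ≅ Z^3.

∂_1: C_1 → C_0 sends each edge [p,q] (with p < q) to q − p. For instance
  ∂[0,2] = [2] − [0].
As a 3×3 matrix over Z this has rank 2, with invariant factors (1,1).

Reading off H_k = ker ∂_k / im ∂_{k+1}:

  H_1: rank ker ∂_1 − rank ∂_2 = (3 − 2) − 0 = 1, and there is no ∂_2, so H_1 ≅ Z.

H_1 ≅ Z.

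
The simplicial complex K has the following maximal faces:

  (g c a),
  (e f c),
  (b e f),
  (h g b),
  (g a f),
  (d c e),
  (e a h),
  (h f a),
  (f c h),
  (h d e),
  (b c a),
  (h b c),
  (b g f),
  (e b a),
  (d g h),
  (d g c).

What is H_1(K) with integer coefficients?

Take the total order a < b < c < d < e < f < g < h on the vertex set. Then K (dimension 2) consists of the simplices:

  0-simplices (8): a, b, c, d, e, f, g, h
  1-simplices (24): ab, ac, ae, af, ag, ah, bc, be, bf, bg, bh, cd, ce, cf, cg, ch, de, dg, dh, ef, eh, fg, fh, gh
  2-simplices (16): abc, abe, acg, aeh, afg, afh, bch, bef, bfg, bgh, cde, cdg, cef, cfh, deh, dgh

giving chain groups C_0 ≅ Z^8, C_1 ≅ Z^24, C_2 ≅ Z^16.

Boundary ∂_1: C_1 → C_0 sends each edge [p,q] (with p < q) to q − p.
The 8×24 boundary matrix has rank 7 and Smith normal form diag(1,1,1,1,1,1,1).

The boundary map ∂_2: C_2 → C_1 sends each 2-simplex [p,q,r] to [q,r] − [p,r] + [p,q]. For instance
  ∂abe = be − ae + ab,
  ∂afg = fg − ag + af.
The resulting 24×16 matrix has rank 15, and its Smith normal form has invariant factors (1,1,1,1,1,1,1,1,1,1,1,1,1,1,1).

From H_k ≅ ker(∂_k) / im(∂_{k+1}) we obtain:

  H_1: rank ker ∂_1 − rank ∂_2 = (24 − 7) − 15 = 2, and the invariant factors of ∂_2 are all 1, so H_1 = Z^2.

(K is a triangulation of the torus T^2.)

H_1 = Z^2.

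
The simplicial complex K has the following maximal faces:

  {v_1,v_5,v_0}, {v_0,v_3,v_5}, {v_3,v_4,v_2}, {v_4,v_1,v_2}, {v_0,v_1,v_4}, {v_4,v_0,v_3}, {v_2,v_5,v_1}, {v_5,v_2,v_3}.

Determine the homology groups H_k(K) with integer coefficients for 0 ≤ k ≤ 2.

H_0 ≅ Z,  H_1 = 0,  H_2 ≅ Z.

K has 6 vertices, 12 edges, 8 triangles.
rank ∂_0 = 0, rank ∂_1 = 5 ⇒ b_0 = 6 − 0 − 5 = 1; all invariant factors of ∂_1 are 1 so no torsion. So H_0 = Z.
rank ∂_1 = 5, rank ∂_2 = 7 ⇒ b_1 = 12 − 5 − 7 = 0; all invariant factors of ∂_2 are 1 so no torsion. So H_1 = 0.
rank ∂_2 = 7, rank ∂_3 = 0 ⇒ b_2 = 8 − 7 − 0 = 1. So H_2 = Z.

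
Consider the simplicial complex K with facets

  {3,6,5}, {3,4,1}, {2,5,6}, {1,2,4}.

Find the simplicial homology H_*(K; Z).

Fix the vertex order 1 < 2 < 3 < 4 < 5 < 6 and write every simplex with vertices in increasing order. Then dim K = 2 and the simplices of K are:

  0-simplices (6): [1], [2], [3], [4], [5], [6]
  1-simplices (10): [1,2], [1,3], [1,4], [2,4], [2,5], [2,6], [3,4], [3,5], [3,6], [5,6]
  2-simplices (4): [1,2,4], [1,3,4], [2,5,6], [3,5,6]

giving chain groups C_0 ≅ Z^6, C_1 ≅ Z^10, C_2 ≅ Z^4.

∂_1: C_1 → C_0 sends each edge [p,q] (with p < q) to q − p. For instance
  ∂[5,6] = [6] − [5].
The 6×10 boundary matrix has rank 5 and Smith normal form diag(1,1,1,1,1).

The boundary map ∂_2: C_2 → C_1 maps a triangle to the signed sum of its edges. For instance
  ∂[1,2,4] = [2,4] − [1,4] + [1,2],
  ∂[3,5,6] = [5,6] − [3,6] + [3,5].
This gives a 10×4 integer matrix of rank 4; reducing to Smith normal form yields diagonal entries (1,1,1,1).

Reading off H_k = ker ∂_k / im ∂_{k+1}:

  H_0: rank C_0 − rank ∂_1 = 6 − 5 = 1, and the invariant factors of ∂_1 are all 1, so H_0 = Z.
  H_1: rank ker ∂_1 − rank ∂_2 = (10 − 5) − 4 = 1, and the invariant factors of ∂_2 are all 1, so H_1 = Z.
  H_2: rank ker ∂_2 − rank ∂_3 = (4 − 4) − 0 = 0, and there is no ∂_3, so H_2 = 0.

H_0 ≅ Z,  H_1 ≅ Z,  H_2 = 0.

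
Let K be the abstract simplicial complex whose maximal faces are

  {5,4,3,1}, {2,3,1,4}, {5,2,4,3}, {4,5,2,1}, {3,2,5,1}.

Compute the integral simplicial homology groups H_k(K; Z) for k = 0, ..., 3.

Take the total order 1 < 2 < 3 < 4 < 5 on the vertex set. Then K (dimension 3) consists of the simplices:

  0-simplices (5): [1], [2], [3], [4], [5]
  1-simplices (10): [1,2], [1,3], [1,4], [1,5], [2,3], [2,4], [2,5], [3,4], [3,5], [4,5]
  2-simplices (10): [1,2,3], [1,2,4], [1,2,5], [1,3,4], [1,3,5], [1,4,5], [2,3,4], [2,3,5], [2,4,5], [3,4,5]
  3-simplices (5): [1,2,3,4], [1,2,3,5], [1,2,4,5], [1,3,4,5], [2,3,4,5]

giving chain groups C_0 ≅ Z^5, C_1 ≅ Z^10, C_2 ≅ Z^10, C_3 ≅ Z^5.

∂_1: C_1 → C_0 maps an edge to its endpoints' difference, ∂[p,q] = q − p. For instance
  ∂[4,5] = [5] − [4].
The 5×10 boundary matrix has rank 4 and Smith normal form diag(1,1,1,1).

∂_2: C_2 → C_1 acts by ∂[p,q,r] = [q,r] − [p,r] + [p,q]. For instance
  ∂[3,4,5] = [4,5] − [3,5] + [3,4],
  ∂[2,3,4] = [3,4] − [2,4] + [2,3].
The resulting 10×10 matrix has rank 6, and its Smith normal form has invariant factors (1,1,1,1,1,1).

The boundary map ∂_3: C_3 → C_2 sends each 3-simplex σ to the alternating sum Σ_i (−1)^i (σ with its i-th vertex removed). For instance
  ∂[1,2,4,5] = [2,4,5] − [1,4,5] + [1,2,5] − [1,2,4],
  ∂[2,3,4,5] = [3,4,5] − [2,4,5] + [2,3,5] − [2,3,4].
This gives a 10×5 integer matrix of rank 4; reducing to Smith normal form yields diagonal entries (1,1,1,1).

Now H_k = ker ∂_k / im ∂_{k+1}, so:

  H_0: rank C_0 − rank ∂_1 = 5 − 4 = 1, and the invariant factors of ∂_1 are all 1, so H_0 ≅ Z.
  H_1: rank ker ∂_1 − rank ∂_2 = (10 − 4) − 6 = 0, and the invariant factors of ∂_2 are all 1, so H_1 ≅ 0.
  H_2: rank ker ∂_2 − rank ∂_3 = (10 − 6) − 4 = 0, and the invariant factors of ∂_3 are all 1, so H_2 ≅ 0.
  H_3: rank ker ∂_3 − rank ∂_4 = (5 − 4) − 0 = 1, and there is no ∂_4, so H_3 ≅ Z.

H_0 = Z,  H_1 = 0,  H_2 = 0,  H_3 = Z.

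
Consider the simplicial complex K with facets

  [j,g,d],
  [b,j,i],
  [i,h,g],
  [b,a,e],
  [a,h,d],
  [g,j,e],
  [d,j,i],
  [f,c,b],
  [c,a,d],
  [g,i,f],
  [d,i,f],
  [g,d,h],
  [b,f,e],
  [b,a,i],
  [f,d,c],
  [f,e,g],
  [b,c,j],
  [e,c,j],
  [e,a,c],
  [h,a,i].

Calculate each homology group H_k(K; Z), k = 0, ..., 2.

H_0 ≅ Z,  H_1 ≅ Z ⊕ Z/2Z,  H_2 = 0.

We work with the vertex ordering a < b < c < d < e < f < g < h < i < j. The simplices of K, each written with vertices in increasing order, are:

  0-simplices (10): a, b, c, d, e, f, g, h, i, j
  1-simplices (30): ab, ac, ad, ae, ah, ai, bc, be, bf, bi, bj, cd, ce, cf, cj, df, dg, dh, di, dj, ef, eg, ej, fg, fi, gh, gi, gj, hi, ij
  2-simplices (20): abe, abi, acd, ace, adh, ahi, bcf, bcj, bef, bij, cdf, cej, dfi, dgh, dgj, dij, efg, egj, fgi, ghi

so the chain groups are C_0 ≅ Z^10, C_1 ≅ Z^30, C_2 ≅ Z^20.

∂_1: C_1 → C_0 sends each edge [p,q] (with p < q) to q − p.
The 10×30 boundary matrix has rank 9 and Smith normal form diag(1,1,1,1,1,1,1,1,1).

The boundary map ∂_2: C_2 → C_1 maps a triangle to the signed sum of its edges. For instance
  ∂dfi = fi − di + df,
  ∂dgh = gh − dh + dg.
The resulting 30×20 matrix has rank 20, and its Smith normal form has invariant factors (1,1,1,1,1,1,1,1,1,1,1,1,1,1,1,1,1,1,1,2).

Computing H_k = (kernel of ∂_k) / (image of ∂_{k+1}):

  H_0: rank C_0 − rank ∂_1 = 10 − 9 = 1, and the invariant factors of ∂_1 are all 1, so H_0 ≅ Z.
  H_1: rank ker ∂_1 − rank ∂_2 = (30 − 9) − 20 = 1, and ∂_2 has invariant factor 2 > 1, so H_1 ≅ Z ⊕ Z/2Z.
  H_2: rank ker ∂_2 − rank ∂_3 = (20 − 20) − 0 = 0, and there is no ∂_3, so H_2 ≅ 0.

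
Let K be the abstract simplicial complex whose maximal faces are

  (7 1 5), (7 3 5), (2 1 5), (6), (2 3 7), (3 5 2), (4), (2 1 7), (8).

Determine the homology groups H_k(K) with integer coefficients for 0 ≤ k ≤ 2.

H_0 ≅ Z^4,  H_1 = 0,  H_2 ≅ Z.

K has 8 vertices, 9 edges, 6 triangles.
rank ∂_0 = 0, rank ∂_1 = 4 ⇒ b_0 = 8 − 0 − 4 = 4; all invariant factors of ∂_1 are 1 so no torsion. So H_0 = Z^4.
rank ∂_1 = 4, rank ∂_2 = 5 ⇒ b_1 = 9 − 4 − 5 = 0; all invariant factors of ∂_2 are 1 so no torsion. So H_1 = 0.
rank ∂_2 = 5, rank ∂_3 = 0 ⇒ b_2 = 6 − 5 − 0 = 1. So H_2 = Z.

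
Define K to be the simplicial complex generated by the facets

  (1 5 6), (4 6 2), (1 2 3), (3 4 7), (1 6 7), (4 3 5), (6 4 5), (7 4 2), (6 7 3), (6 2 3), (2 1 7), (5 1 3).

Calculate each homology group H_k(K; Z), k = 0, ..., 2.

H_0 = Z,  H_1 = Z_2,  H_2 = 0.

Take the total order 1 < 2 < 3 < 4 < 5 < 6 < 7 on the vertex set. Then K (dimension 2) consists of the simplices:

  0-simplices (7): [1], [2], [3], [4], [5], [6], [7]
  1-simplices (18): [1,2], [1,3], [1,5], [1,6], [1,7], [2,3], [2,4], [2,6], [2,7], [3,4], [3,5], [3,6], [3,7], [4,5], [4,6], [4,7], [5,6], [6,7]
  2-simplices (12): [1,2,3], [1,2,7], [1,3,5], [1,5,6], [1,6,7], [2,3,6], [2,4,6], [2,4,7], [3,4,5], [3,4,7], [3,6,7], [4,5,6]

Hence C_0 ≅ Z^7, C_1 ≅ Z^18, C_2 ≅ Z^12.

∂_1: C_1 → C_0 is given by ∂[p,q] = [q] − [p]. For instance
  ∂[2,6] = [6] − [2].
The resulting 7×18 matrix has rank 6, and its Smith normal form has invariant factors (1,1,1,1,1,1).

∂_2: C_2 → C_1 sends each 2-simplex [p,q,r] to [q,r] − [p,r] + [p,q]. For instance
  ∂[1,3,5] = [3,5] − [1,5] + [1,3],
  ∂[2,4,7] = [4,7] − [2,7] + [2,4].
This gives a 18×12 integer matrix of rank 12; reducing to Smith normal form yields diagonal entries (1,1,1,1,1,1,1,1,1,1,1,2).

Computing H_k = (kernel of ∂_k) / (image of ∂_{k+1}):

  H_0: rank C_0 − rank ∂_1 = 7 − 6 = 1, and the invariant factors of ∂_1 are all 1, so H_0 = Z.
  H_1: rank ker ∂_1 − rank ∂_2 = (18 − 6) − 12 = 0, and ∂_2 has invariant factor 2 > 1, so H_1 = Z_2.
  H_2: rank ker ∂_2 − rank ∂_3 = (12 − 12) − 0 = 0, and there is no ∂_3, so H_2 = 0.

(K is a triangulation of the real projective plane RP^2.)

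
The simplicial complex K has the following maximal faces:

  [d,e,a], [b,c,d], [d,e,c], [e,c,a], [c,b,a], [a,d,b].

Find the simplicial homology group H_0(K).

Order the vertices as a < b < c < d < e. Listing each simplex with vertices in this order, K has dimension 2 with simplices:

  0-simplices (5): a, b, c, d, e
  1-simplices (9): ab, ac, ad, ae, bc, bd, cd, ce, de
  2-simplices (6): abc, abd, ace, ade, bcd, cde

so the chain groups are C_0 ≅ Z^5, C_1 ≅ Z^9, C_2 ≅ Z^6.

Boundary ∂_1: C_1 → C_0 sends each edge [p,q] (with p < q) to q − p.
The 5×9 boundary matrix has rank 4 and Smith normal form diag(1,1,1,1).

The boundary map ∂_2: C_2 → C_1 maps a triangle to the signed sum of its edges. For instance
  ∂bcd = cd − bd + bc,
  ∂ade = de − ae + ad.
The 9×6 boundary matrix has rank 5 and Smith normal form diag(1,1,1,1,1).

Now H_k = ker ∂_k / im ∂_{k+1}, so:

  H_0: rank C_0 − rank ∂_1 = 5 − 4 = 1, and the invariant factors of ∂_1 are all 1, so H_0 ≅ Z.

H_0 = Z.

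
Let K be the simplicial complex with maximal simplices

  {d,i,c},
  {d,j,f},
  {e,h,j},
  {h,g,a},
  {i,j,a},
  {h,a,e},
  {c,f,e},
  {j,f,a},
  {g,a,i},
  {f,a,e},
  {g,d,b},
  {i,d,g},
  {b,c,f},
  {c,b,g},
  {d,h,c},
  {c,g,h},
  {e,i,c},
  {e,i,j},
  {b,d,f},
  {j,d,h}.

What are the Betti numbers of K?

Fix the vertex order a < b < c < d < e < f < g < h < i < j and write every simplex with vertices in increasing order. Then dim K = 2 and the simplices of K are:

  0-simplices (10): a, b, c, d, e, f, g, h, i, j
  1-simplices (30): ae, af, ag, ah, ai, aj, bc, bd, bf, bg, cd, ce, cf, cg, ch, ci, df, dg, dh, di, dj, ef, eh, ei, ej, fj, gh, gi, hj, ij
  2-simplices (20): aef, aeh, afj, agh, agi, aij, bcf, bcg, bdf, bdg, cdh, cdi, cef, cei, cgh, dfj, dgi, dhj, ehj, eij

so the chain groups are C_0 ≅ Z^10, C_1 ≅ Z^30, C_2 ≅ Z^20.

The boundary map ∂_1: C_1 → C_0 maps an edge to its endpoints' difference, ∂[p,q] = q − p. For instance
  ∂ij = j − i.
The 10×30 boundary matrix has rank 9 and Smith normal form diag(1,1,1,1,1,1,1,1,1).

∂_2: C_2 → C_1 acts by ∂[p,q,r] = [q,r] − [p,r] + [p,q]. For instance
  ∂dgi = gi − di + dg,
  ∂eij = ij − ej + ei.
The 30×20 boundary matrix has rank 20 and Smith normal form diag(1,1,1,1,1,1,1,1,1,1,1,1,1,1,1,1,1,1,1,2).

From H_k ≅ ker(∂_k) / im(∂_{k+1}) we obtain:

  H_0: rank C_0 − rank ∂_1 = 10 − 9 = 1, and the invariant factors of ∂_1 are all 1, so H_0 ≅ Z.
  H_1: rank ker ∂_1 − rank ∂_2 = (30 − 9) − 20 = 1, and ∂_2 has invariant factor 2 > 1, so H_1 ≅ Z ⊕ Z/2Z.
  H_2: rank ker ∂_2 − rank ∂_3 = (20 − 20) − 0 = 0, and there is no ∂_3, so H_2 ≅ 0.

(K is a triangulation of the Klein bottle.)

Hence the Betti numbers are b_0 = 1, b_1 = 1, b_2 = 0.

b_0 = 1, b_1 = 1, b_2 = 0.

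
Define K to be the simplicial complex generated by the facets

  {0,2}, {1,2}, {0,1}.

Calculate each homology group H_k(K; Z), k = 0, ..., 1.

Take the total order 0 < 1 < 2 on the vertex set. Then K (dimension 1) consists of the simplices:

  0-simplices (3): [0], [1], [2]
  1-simplices (3): [0,1], [0,2], [1,2]

giving chain groups C_0 ≅ Z^3, C_1 ≅ Z^3.

The boundary map ∂_1: C_1 → C_0 sends each edge [p,q] (with p < q) to q − p.
As a 3×3 matrix over Z this has rank 2, with invariant factors (1,1).

From H_k ≅ ker(∂_k) / im(∂_{k+1}) we obtain:

  H_0: rank C_0 − rank ∂_1 = 3 − 2 = 1, and the invariant factors of ∂_1 are all 1, so H_0 = Z.
  H_1: rank ker ∂_1 − rank ∂_2 = (3 − 2) − 0 = 1, and there is no ∂_2, so H_1 = Z.

H_0 = Z,  H_1 = Z.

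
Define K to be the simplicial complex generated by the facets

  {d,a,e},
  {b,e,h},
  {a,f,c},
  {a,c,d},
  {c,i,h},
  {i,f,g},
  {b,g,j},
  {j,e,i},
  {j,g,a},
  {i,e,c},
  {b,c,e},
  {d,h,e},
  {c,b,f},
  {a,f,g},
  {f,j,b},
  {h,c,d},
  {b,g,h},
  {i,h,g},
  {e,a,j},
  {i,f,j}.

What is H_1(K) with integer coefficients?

Take the total order a < b < c < d < e < f < g < h < i < j on the vertex set. Then K (dimension 2) consists of the simplices:

  0-simplices (10): a, b, c, d, e, f, g, h, i, j
  1-simplices (30): ac, ad, ae, af, ag, aj, bc, be, bf, bg, bh, bj, cd, ce, cf, ch, ci, de, dh, eh, ei, ej, fg, fi, fj, gh, gi, gj, hi, ij
  2-simplices (20): acd, acf, ade, aej, afg, agj, bce, bcf, beh, bfj, bgh, bgj, cdh, cei, chi, deh, eij, fgi, fij, ghi

Hence C_0 ≅ Z^10, C_1 ≅ Z^30, C_2 ≅ Z^20.

Boundary ∂_1: C_1 → C_0 maps an edge to its endpoints' difference, ∂[p,q] = q − p.
The resulting 10×30 matrix has rank 9, and its Smith normal form has invariant factors (1,1,1,1,1,1,1,1,1).

Boundary ∂_2: C_2 → C_1 acts by ∂[p,q,r] = [q,r] − [p,r] + [p,q]. For instance
  ∂eij = ij − ej + ei,
  ∂acd = cd − ad + ac.
As a 30×20 matrix over Z this has rank 20, with invariant factors (1,1,1,1,1,1,1,1,1,1,1,1,1,1,1,1,1,1,1,2).

Computing H_k = (kernel of ∂_k) / (image of ∂_{k+1}):

  H_1: rank ker ∂_1 − rank ∂_2 = (30 − 9) − 20 = 1, and ∂_2 has invariant factor 2 > 1, so H_1 ≅ Z ⊕ Z/2.

H_1 = Z ⊕ Z/2.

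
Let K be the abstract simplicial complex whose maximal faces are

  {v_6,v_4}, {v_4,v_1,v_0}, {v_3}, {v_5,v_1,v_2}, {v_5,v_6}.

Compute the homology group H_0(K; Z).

Take the total order v_0 < v_1 < v_2 < v_3 < v_4 < v_5 < v_6 on the vertex set. Then K (dimension 2) consists of the simplices:

  0-simplices (7): [v_0], [v_1], [v_2], [v_3], [v_4], [v_5], [v_6]
  1-simplices (8): [v_0,v_1], [v_0,v_4], [v_1,v_2], [v_1,v_4], [v_1,v_5], [v_2,v_5], [v_4,v_6], [v_5,v_6]
  2-simplices (2): [v_0,v_1,v_4], [v_1,v_2,v_5]

Hence C_0 ≅ Z^7, C_1 ≅ Z^8, C_2 ≅ Z^2.

The boundary map ∂_1: C_1 → C_0 is given by ∂[p,q] = [q] − [p].
The resulting 7×8 matrix has rank 5, and its Smith normal form has invariant factors (1,1,1,1,1).

∂_2: C_2 → C_1 acts by ∂[p,q,r] = [q,r] − [p,r] + [p,q]. For instance
  ∂[v_0,v_1,v_4] = [v_1,v_4] − [v_0,v_4] + [v_0,v_1],
  ∂[v_1,v_2,v_5] = [v_2,v_5] − [v_1,v_5] + [v_1,v_2].
The resulting 8×2 matrix has rank 2, and its Smith normal form has invariant factors (1,1).

Computing H_k = (kernel of ∂_k) / (image of ∂_{k+1}):

  H_0: rank C_0 − rank ∂_1 = 7 − 5 = 2, and the invariant factors of ∂_1 are all 1, so H_0 ≅ Z^2.

H_0 ≅ Z^2.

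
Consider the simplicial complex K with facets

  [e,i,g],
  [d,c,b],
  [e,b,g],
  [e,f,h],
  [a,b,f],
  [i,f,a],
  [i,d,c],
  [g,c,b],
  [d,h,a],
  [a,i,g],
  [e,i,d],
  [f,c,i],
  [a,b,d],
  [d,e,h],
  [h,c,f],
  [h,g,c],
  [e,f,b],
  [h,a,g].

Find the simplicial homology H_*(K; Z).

K has 9 vertices, 27 edges, 18 triangles.
rank ∂_0 = 0, rank ∂_1 = 8 ⇒ b_0 = 9 − 0 − 8 = 1; all invariant factors of ∂_1 are 1 so no torsion. So H_0 = Z.
rank ∂_1 = 8, rank ∂_2 = 17 ⇒ b_1 = 27 − 8 − 17 = 2; all invariant factors of ∂_2 are 1 so no torsion. So H_1 = Z^2.
rank ∂_2 = 17, rank ∂_3 = 0 ⇒ b_2 = 18 − 17 − 0 = 1. So H_2 = Z.

H_0 = Z,  H_1 = Z^2,  H_2 = Z.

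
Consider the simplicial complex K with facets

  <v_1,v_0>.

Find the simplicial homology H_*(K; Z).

We work with the vertex ordering v_0 < v_1. The simplices of K, each written with vertices in increasing order, are:

  0-simplices (2): [v_0], [v_1]
  1-simplices (1): [v_0,v_1]

giving chain groups C_0 ≅ Z^2, C_1 ≅ Z^1.

Boundary ∂_1: C_1 → C_0 is given by ∂[p,q] = [q] − [p]. For instance
  ∂[v_0,v_1] = [v_1] − [v_0].
The 2×1 boundary matrix has rank 1 and Smith normal form diag(1).

Reading off H_k = ker ∂_k / im ∂_{k+1}:

  H_0: rank C_0 − rank ∂_1 = 2 − 1 = 1, and the invariant factors of ∂_1 are all 1, so H_0 ≅ Z.
  H_1: rank ker ∂_1 − rank ∂_2 = (1 − 1) − 0 = 0, and there is no ∂_2, so H_1 ≅ 0.

H_0 = Z,  H_1 = 0.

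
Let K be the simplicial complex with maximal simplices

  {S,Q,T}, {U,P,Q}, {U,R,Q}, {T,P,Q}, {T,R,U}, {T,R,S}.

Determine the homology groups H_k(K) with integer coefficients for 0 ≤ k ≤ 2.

H_0 = Z,  H_1 = Z,  H_2 = 0.

Order the vertices as P < Q < R < S < T < U. Listing each simplex with vertices in this order, K has dimension 2 with simplices:

  0-simplices (6): P, Q, R, S, T, U
  1-simplices (12): PQ, PT, PU, QR, QS, QT, QU, RS, RT, RU, ST, TU
  2-simplices (6): PQT, PQU, QRU, QST, RST, RTU

Hence C_0 ≅ Z^6, C_1 ≅ Z^12, C_2 ≅ Z^6.

The boundary map ∂_1: C_1 → C_0 sends each edge [p,q] (with p < q) to q − p. For instance
  ∂PT = T − P.
The 6×12 boundary matrix has rank 5 and Smith normal form diag(1,1,1,1,1).

Boundary ∂_2: C_2 → C_1 maps a triangle to the signed sum of its edges. For instance
  ∂RTU = TU − RU + RT,
  ∂PQT = QT − PT + PQ.
This gives a 12×6 integer matrix of rank 6; reducing to Smith normal form yields diagonal entries (1,1,1,1,1,1).

Reading off H_k = ker ∂_k / im ∂_{k+1}:

  H_0: rank C_0 − rank ∂_1 = 6 − 5 = 1, and the invariant factors of ∂_1 are all 1, so H_0 = Z.
  H_1: rank ker ∂_1 − rank ∂_2 = (12 − 5) − 6 = 1, and the invariant factors of ∂_2 are all 1, so H_1 = Z.
  H_2: rank ker ∂_2 − rank ∂_3 = (6 − 6) − 0 = 0, and there is no ∂_3, so H_2 = 0.

As a check, the Euler characteristic is 6 − 12 + 6 = 0, which agrees with 1 − 1 + 0 = 0.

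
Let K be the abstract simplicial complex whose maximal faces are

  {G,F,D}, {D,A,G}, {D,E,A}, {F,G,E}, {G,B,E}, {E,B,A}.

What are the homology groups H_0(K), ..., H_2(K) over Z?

We work with the vertex ordering A < B < D < E < F < G. The simplices of K, each written with vertices in increasing order, are:

  0-simplices (6): A, B, D, E, F, G
  1-simplices (12): AB, AD, AE, AG, BE, BG, DE, DF, DG, EF, EG, FG
  2-simplices (6): ABE, ADE, ADG, BEG, DFG, EFG

Hence C_0 ≅ Z^6, C_1 ≅ Z^12, C_2 ≅ Z^6.

Boundary ∂_1: C_1 → C_0 maps an edge to its endpoints' difference, ∂[p,q] = q − p. For instance
  ∂AB = B − A.
The resulting 6×12 matrix has rank 5, and its Smith normal form has invariant factors (1,1,1,1,1).

The boundary map ∂_2: C_2 → C_1 sends each 2-simplex [p,q,r] to [q,r] − [p,r] + [p,q]. For instance
  ∂ADE = DE − AE + AD,
  ∂DFG = FG − DG + DF.
This gives a 12×6 integer matrix of rank 6; reducing to Smith normal form yields diagonal entries (1,1,1,1,1,1).

From H_k ≅ ker(∂_k) / im(∂_{k+1}) we obtain:

  H_0: rank C_0 − rank ∂_1 = 6 − 5 = 1, and the invariant factors of ∂_1 are all 1, so H_0 = Z.
  H_1: rank ker ∂_1 − rank ∂_2 = (12 − 5) − 6 = 1, and the invariant factors of ∂_2 are all 1, so H_1 = Z.
  H_2: rank ker ∂_2 − rank ∂_3 = (6 − 6) − 0 = 0, and there is no ∂_3, so H_2 = 0.

As a check, the Euler characteristic is 6 − 12 + 6 = 0, which agrees with 1 − 1 + 0 = 0.

H_0 = Z,  H_1 = Z,  H_2 = 0.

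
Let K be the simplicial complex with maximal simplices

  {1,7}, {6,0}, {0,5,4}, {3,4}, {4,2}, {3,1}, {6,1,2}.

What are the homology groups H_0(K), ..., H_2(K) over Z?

H_0 = Z,  H_1 = Z^2,  H_2 = 0.

K has 8 vertices, 11 edges, 2 triangles.
rank ∂_0 = 0, rank ∂_1 = 7 ⇒ b_0 = 8 − 0 − 7 = 1; all invariant factors of ∂_1 are 1 so no torsion. So H_0 = Z.
rank ∂_1 = 7, rank ∂_2 = 2 ⇒ b_1 = 11 − 7 − 2 = 2; all invariant factors of ∂_2 are 1 so no torsion. So H_1 = Z^2.
rank ∂_2 = 2, rank ∂_3 = 0 ⇒ b_2 = 2 − 2 − 0 = 0. So H_2 = 0.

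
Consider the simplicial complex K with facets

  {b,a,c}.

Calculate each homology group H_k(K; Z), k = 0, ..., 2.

Order the vertices as a < b < c. Listing each simplex with vertices in this order, K has dimension 2 with simplices:

  0-simplices (3): a, b, c
  1-simplices (3): ab, ac, bc
  2-simplices (1): abc

so the chain groups are C_0 ≅ Z^3, C_1 ≅ Z^3, C_2 ≅ Z^1.

Boundary ∂_1: C_1 → C_0 is given by ∂[p,q] = [q] − [p].
This gives a 3×3 integer matrix of rank 2; reducing to Smith normal form yields diagonal entries (1,1).

The boundary map ∂_2: C_2 → C_1 maps a triangle to the signed sum of its edges. For instance
  ∂abc = bc − ac + ab.
The 3×1 boundary matrix has rank 1 and Smith normal form diag(1).

Computing H_k = (kernel of ∂_k) / (image of ∂_{k+1}):

  H_0: rank C_0 − rank ∂_1 = 3 − 2 = 1, and the invariant factors of ∂_1 are all 1, so H_0 ≅ Z.
  H_1: rank ker ∂_1 − rank ∂_2 = (3 − 2) − 1 = 0, and the invariant factors of ∂_2 are all 1, so H_1 ≅ 0.
  H_2: rank ker ∂_2 − rank ∂_3 = (1 − 1) − 0 = 0, and there is no ∂_3, so H_2 ≅ 0.

(K is a triangulation of the 2-simplex.)

H_0 = Z,  H_1 = 0,  H_2 = 0.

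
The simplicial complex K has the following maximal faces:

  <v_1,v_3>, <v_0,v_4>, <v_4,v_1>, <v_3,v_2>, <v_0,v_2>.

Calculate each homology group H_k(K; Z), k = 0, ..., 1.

H_0 ≅ Z,  H_1 ≅ Z.

Order the vertices as v_0 < v_1 < v_2 < v_3 < v_4. Listing each simplex with vertices in this order, K has dimension 1 with simplices:

  0-simplices (5): [v_0], [v_1], [v_2], [v_3], [v_4]
  1-simplices (5): [v_0,v_2], [v_0,v_4], [v_1,v_3], [v_1,v_4], [v_2,v_3]

so the chain groups are C_0 ≅ Z^5, C_1 ≅ Z^5.

∂_1: C_1 → C_0 maps an edge to its endpoints' difference, ∂[p,q] = q − p. For instance
  ∂[v_1,v_4] = [v_4] − [v_1].
This gives a 5×5 integer matrix of rank 4; reducing to Smith normal form yields diagonal entries (1,1,1,1).

From H_k ≅ ker(∂_k) / im(∂_{k+1}) we obtain:

  H_0: rank C_0 − rank ∂_1 = 5 − 4 = 1, and the invariant factors of ∂_1 are all 1, so H_0 ≅ Z.
  H_1: rank ker ∂_1 − rank ∂_2 = (5 − 4) − 0 = 1, and there is no ∂_2, so H_1 ≅ Z.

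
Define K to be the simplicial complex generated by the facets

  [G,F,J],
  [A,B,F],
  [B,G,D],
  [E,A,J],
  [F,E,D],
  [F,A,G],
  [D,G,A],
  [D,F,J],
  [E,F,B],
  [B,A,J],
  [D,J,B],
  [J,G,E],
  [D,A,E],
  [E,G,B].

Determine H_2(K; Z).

H_2 = Z.

K has 7 vertices, 21 edges, 14 triangles.
rank ∂_2 = 13, rank ∂_3 = 0 ⇒ b_2 = 14 − 13 − 0 = 1. So H_2 = Z.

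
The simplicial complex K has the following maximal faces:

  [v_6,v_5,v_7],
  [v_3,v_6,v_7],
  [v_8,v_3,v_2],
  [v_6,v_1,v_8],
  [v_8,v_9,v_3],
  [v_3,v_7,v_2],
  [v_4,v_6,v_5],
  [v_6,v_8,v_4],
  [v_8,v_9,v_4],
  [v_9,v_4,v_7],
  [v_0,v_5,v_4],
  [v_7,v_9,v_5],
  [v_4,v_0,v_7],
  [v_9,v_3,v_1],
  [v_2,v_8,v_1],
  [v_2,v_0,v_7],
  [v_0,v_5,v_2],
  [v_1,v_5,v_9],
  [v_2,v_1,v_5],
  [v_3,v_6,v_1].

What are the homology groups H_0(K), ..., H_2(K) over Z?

K has 10 vertices, 30 edges, 20 triangles.
rank ∂_0 = 0, rank ∂_1 = 9 ⇒ b_0 = 10 − 0 − 9 = 1; all invariant factors of ∂_1 are 1 so no torsion. So H_0 = Z.
rank ∂_1 = 9, rank ∂_2 = 20 ⇒ b_1 = 30 − 9 − 20 = 1; ∂_2 has invariant factor(s) [2] giving torsion. So H_1 = Z ⊕ Z/2.
rank ∂_2 = 20, rank ∂_3 = 0 ⇒ b_2 = 20 − 20 − 0 = 0. So H_2 = 0.

H_0 ≅ Z,  H_1 ≅ Z ⊕ Z/2,  H_2 = 0.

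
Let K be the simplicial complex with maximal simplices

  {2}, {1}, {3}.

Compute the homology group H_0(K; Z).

H_0 ≅ Z^3.

Order the vertices as 1 < 2 < 3. Listing each simplex with vertices in this order, K has dimension 0 with simplices:

  0-simplices (3): [1], [2], [3]

so the chain groups are C_0 ≅ Z^3.

From H_k ≅ ker(∂_k) / im(∂_{k+1}) we obtain:

  H_0: rank C_0 − rank ∂_1 = 3 − 0 = 3, and there is no ∂_1, so H_0 ≅ Z^3.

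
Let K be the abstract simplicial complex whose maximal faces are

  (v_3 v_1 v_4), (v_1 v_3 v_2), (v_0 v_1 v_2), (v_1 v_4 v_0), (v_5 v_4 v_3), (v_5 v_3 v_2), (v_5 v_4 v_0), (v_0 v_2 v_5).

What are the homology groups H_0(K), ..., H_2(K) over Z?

H_0 ≅ Z,  H_1 = 0,  H_2 ≅ Z.

Take the total order v_0 < v_1 < v_2 < v_3 < v_4 < v_5 on the vertex set. Then K (dimension 2) consists of the simplices:

  0-simplices (6): [v_0], [v_1], [v_2], [v_3], [v_4], [v_5]
  1-simplices (12): [v_0,v_1], [v_0,v_2], [v_0,v_4], [v_0,v_5], [v_1,v_2], [v_1,v_3], [v_1,v_4], [v_2,v_3], [v_2,v_5], [v_3,v_4], [v_3,v_5], [v_4,v_5]
  2-simplices (8): [v_0,v_1,v_2], [v_0,v_1,v_4], [v_0,v_2,v_5], [v_0,v_4,v_5], [v_1,v_2,v_3], [v_1,v_3,v_4], [v_2,v_3,v_5], [v_3,v_4,v_5]

so the chain groups are C_0 ≅ Z^6, C_1 ≅ Z^12, C_2 ≅ Z^8.

The boundary map ∂_1: C_1 → C_0 maps an edge to its endpoints' difference, ∂[p,q] = q − p. For instance
  ∂[v_0,v_4] = [v_4] − [v_0].
The 6×12 boundary matrix has rank 5 and Smith normal form diag(1,1,1,1,1).

The boundary map ∂_2: C_2 → C_1 acts by ∂[p,q,r] = [q,r] − [p,r] + [p,q]. For instance
  ∂[v_3,v_4,v_5] = [v_4,v_5] − [v_3,v_5] + [v_3,v_4],
  ∂[v_2,v_3,v_5] = [v_3,v_5] − [v_2,v_5] + [v_2,v_3].
This gives a 12×8 integer matrix of rank 7; reducing to Smith normal form yields diagonal entries (1,1,1,1,1,1,1).

Now H_k = ker ∂_k / im ∂_{k+1}, so:

  H_0: rank C_0 − rank ∂_1 = 6 − 5 = 1, and the invariant factors of ∂_1 are all 1, so H_0 ≅ Z.
  H_1: rank ker ∂_1 − rank ∂_2 = (12 − 5) − 7 = 0, and the invariant factors of ∂_2 are all 1, so H_1 ≅ 0.
  H_2: rank ker ∂_2 − rank ∂_3 = (8 − 7) − 0 = 1, and there is no ∂_3, so H_2 ≅ Z.

(K is a triangulation of the 2-sphere S^2.)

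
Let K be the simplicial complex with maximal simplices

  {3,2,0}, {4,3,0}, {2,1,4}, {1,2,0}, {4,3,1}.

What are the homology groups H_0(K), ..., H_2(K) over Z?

H_0 = Z,  H_1 = Z,  H_2 = 0.

Fix the vertex order 0 < 1 < 2 < 3 < 4 and write every simplex with vertices in increasing order. Then dim K = 2 and the simplices of K are:

  0-simplices (5): [0], [1], [2], [3], [4]
  1-simplices (10): [0,1], [0,2], [0,3], [0,4], [1,2], [1,3], [1,4], [2,3], [2,4], [3,4]
  2-simplices (5): [0,1,2], [0,2,3], [0,3,4], [1,2,4], [1,3,4]

giving chain groups C_0 ≅ Z^5, C_1 ≅ Z^10, C_2 ≅ Z^5.

The boundary map ∂_1: C_1 → C_0 sends each edge [p,q] (with p < q) to q − p. For instance
  ∂[1,4] = [4] − [1].
The resulting 5×10 matrix has rank 4, and its Smith normal form has invariant factors (1,1,1,1).

∂_2: C_2 → C_1 sends each 2-simplex [p,q,r] to [q,r] − [p,r] + [p,q]. For instance
  ∂[0,3,4] = [3,4] − [0,4] + [0,3],
  ∂[0,2,3] = [2,3] − [0,3] + [0,2].
This gives a 10×5 integer matrix of rank 5; reducing to Smith normal form yields diagonal entries (1,1,1,1,1).

Now H_k = ker ∂_k / im ∂_{k+1}, so:

  H_0: rank C_0 − rank ∂_1 = 5 − 4 = 1, and the invariant factors of ∂_1 are all 1, so H_0 = Z.
  H_1: rank ker ∂_1 − rank ∂_2 = (10 − 4) − 5 = 1, and the invariant factors of ∂_2 are all 1, so H_1 = Z.
  H_2: rank ker ∂_2 − rank ∂_3 = (5 − 5) − 0 = 0, and there is no ∂_3, so H_2 = 0.

As a check, the Euler characteristic is 5 − 10 + 5 = 0, which agrees with 1 − 1 + 0 = 0.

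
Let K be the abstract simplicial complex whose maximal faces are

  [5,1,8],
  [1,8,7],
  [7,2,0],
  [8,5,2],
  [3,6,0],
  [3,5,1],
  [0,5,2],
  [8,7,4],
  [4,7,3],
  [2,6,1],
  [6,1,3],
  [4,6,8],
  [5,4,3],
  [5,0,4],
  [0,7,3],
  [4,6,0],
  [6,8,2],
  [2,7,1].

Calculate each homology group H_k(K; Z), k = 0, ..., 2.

K has 9 vertices, 27 edges, 18 triangles.
rank ∂_0 = 0, rank ∂_1 = 8 ⇒ b_0 = 9 − 0 − 8 = 1; all invariant factors of ∂_1 are 1 so no torsion. So H_0 ≅ Z.
rank ∂_1 = 8, rank ∂_2 = 18 ⇒ b_1 = 27 − 8 − 18 = 1; ∂_2 has invariant factor(s) [2] giving torsion. So H_1 ≅ Z ⊕ Z/2.
rank ∂_2 = 18, rank ∂_3 = 0 ⇒ b_2 = 18 − 18 − 0 = 0. So H_2 ≅ 0.

H_0 = Z,  H_1 = Z ⊕ Z/2,  H_2 = 0.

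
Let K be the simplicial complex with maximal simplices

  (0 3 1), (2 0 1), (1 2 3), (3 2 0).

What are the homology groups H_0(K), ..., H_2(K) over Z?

H_0 ≅ Z,  H_1 = 0,  H_2 ≅ Z.

K has 4 vertices, 6 edges, 4 triangles.
rank ∂_0 = 0, rank ∂_1 = 3 ⇒ b_0 = 4 − 0 − 3 = 1; all invariant factors of ∂_1 are 1 so no torsion. So H_0 = Z.
rank ∂_1 = 3, rank ∂_2 = 3 ⇒ b_1 = 6 − 3 − 3 = 0; all invariant factors of ∂_2 are 1 so no torsion. So H_1 = 0.
rank ∂_2 = 3, rank ∂_3 = 0 ⇒ b_2 = 4 − 3 − 0 = 1. So H_2 = Z.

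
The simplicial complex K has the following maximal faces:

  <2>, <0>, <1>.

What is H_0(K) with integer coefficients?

Fix the vertex order 0 < 1 < 2 and write every simplex with vertices in increasing order. Then dim K = 0 and the simplices of K are:

  0-simplices (3): [0], [1], [2]

Hence C_0 ≅ Z^3.

From H_k ≅ ker(∂_k) / im(∂_{k+1}) we obtain:

  H_0: rank C_0 − rank ∂_1 = 3 − 0 = 3, and there is no ∂_1, so H_0 = Z^3.

H_0 = Z^3.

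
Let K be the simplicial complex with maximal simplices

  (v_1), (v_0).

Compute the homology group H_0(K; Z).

Fix the vertex order v_0 < v_1 and write every simplex with vertices in increasing order. Then dim K = 0 and the simplices of K are:

  0-simplices (2): [v_0], [v_1]

so the chain groups are C_0 ≅ Z^2.

Reading off H_k = ker ∂_k / im ∂_{k+1}:

  H_0: rank C_0 − rank ∂_1 = 2 − 0 = 2, and there is no ∂_1, so H_0 = Z^2.

H_0 ≅ Z^2.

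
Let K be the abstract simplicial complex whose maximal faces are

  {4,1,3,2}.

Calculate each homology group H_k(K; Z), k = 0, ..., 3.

H_0 ≅ Z,  H_1 = 0,  H_2 = 0,  H_3 = 0.

Take the total order 1 < 2 < 3 < 4 on the vertex set. Then K (dimension 3) consists of the simplices:

  0-simplices (4): [1], [2], [3], [4]
  1-simplices (6): [1,2], [1,3], [1,4], [2,3], [2,4], [3,4]
  2-simplices (4): [1,2,3], [1,2,4], [1,3,4], [2,3,4]
  3-simplices (1): [1,2,3,4]

so the chain groups are C_0 ≅ Z^4, C_1 ≅ Z^6, C_2 ≅ Z^4, C_3 ≅ Z^1.

The boundary map ∂_1: C_1 → C_0 maps an edge to its endpoints' difference, ∂[p,q] = q − p. For instance
  ∂[1,4] = [4] − [1].
The resulting 4×6 matrix has rank 3, and its Smith normal form has invariant factors (1,1,1).

∂_2: C_2 → C_1 maps a triangle to the signed sum of its edges. For instance
  ∂[1,3,4] = [3,4] − [1,4] + [1,3],
  ∂[1,2,4] = [2,4] − [1,4] + [1,2].
The 6×4 boundary matrix has rank 3 and Smith normal form diag(1,1,1).

Boundary ∂_3: C_3 → C_2 sends each 3-simplex σ to the alternating sum Σ_i (−1)^i (σ with its i-th vertex removed). For instance
  ∂[1,2,3,4] = [2,3,4] − [1,3,4] + [1,2,4] − [1,2,3].
As a 4×1 matrix over Z this has rank 1, with invariant factors (1).

Reading off H_k = ker ∂_k / im ∂_{k+1}:

  H_0: rank C_0 − rank ∂_1 = 4 − 3 = 1, and the invariant factors of ∂_1 are all 1, so H_0 = Z.
  H_1: rank ker ∂_1 − rank ∂_2 = (6 − 3) − 3 = 0, and the invariant factors of ∂_2 are all 1, so H_1 = 0.
  H_2: rank ker ∂_2 − rank ∂_3 = (4 − 3) − 1 = 0, and the invariant factors of ∂_3 are all 1, so H_2 = 0.
  H_3: rank ker ∂_3 − rank ∂_4 = (1 − 1) − 0 = 0, and there is no ∂_4, so H_3 = 0.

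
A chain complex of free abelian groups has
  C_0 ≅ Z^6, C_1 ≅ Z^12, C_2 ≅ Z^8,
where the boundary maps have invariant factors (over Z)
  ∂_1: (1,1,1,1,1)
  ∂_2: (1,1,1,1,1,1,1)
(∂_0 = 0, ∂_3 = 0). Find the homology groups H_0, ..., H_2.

H_0: b_0 = 6 − 0 − 5 = 1; torsion from ∂_1 factors > 1: none. So H_0 ≅ Z.
H_1: b_1 = 12 − 5 − 7 = 0; torsion from ∂_2 factors > 1: none. So H_1 ≅ 0.
H_2: b_2 = 8 − 7 − 0 = 1; torsion from ∂_3 factors > 1: none. So H_2 ≅ Z.

H_0 ≅ Z,  H_1 = 0,  H_2 ≅ Z.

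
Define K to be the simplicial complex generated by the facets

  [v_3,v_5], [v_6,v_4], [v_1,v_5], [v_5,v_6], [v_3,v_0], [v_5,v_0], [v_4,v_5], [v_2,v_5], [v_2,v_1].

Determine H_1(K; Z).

H_1 = Z^3.

K has 7 vertices, 9 edges.
rank ∂_1 = 6, rank ∂_2 = 0 ⇒ b_1 = 9 − 6 − 0 = 3. So H_1 = Z^3.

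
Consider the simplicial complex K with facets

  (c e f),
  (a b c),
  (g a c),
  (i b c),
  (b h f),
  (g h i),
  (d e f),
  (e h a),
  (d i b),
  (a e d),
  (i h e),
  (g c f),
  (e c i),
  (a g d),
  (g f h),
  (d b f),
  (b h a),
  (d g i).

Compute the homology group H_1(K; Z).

We work with the vertex ordering a < b < c < d < e < f < g < h < i. The simplices of K, each written with vertices in increasing order, are:

  0-simplices (9): a, b, c, d, e, f, g, h, i
  1-simplices (27): ab, ac, ad, ae, ag, ah, bc, bd, bf, bh, bi, ce, cf, cg, ci, de, df, dg, di, ef, eh, ei, fg, fh, gh, gi, hi
  2-simplices (18): abc, abh, acg, ade, adg, aeh, bci, bdf, bdi, bfh, cef, cei, cfg, def, dgi, ehi, fgh, ghi

Hence C_0 ≅ Z^9, C_1 ≅ Z^27, C_2 ≅ Z^18.

Boundary ∂_1: C_1 → C_0 sends each edge [p,q] (with p < q) to q − p.
This gives a 9×27 integer matrix of rank 8; reducing to Smith normal form yields diagonal entries (1,1,1,1,1,1,1,1).

Boundary ∂_2: C_2 → C_1 sends each 2-simplex [p,q,r] to [q,r] − [p,r] + [p,q]. For instance
  ∂cfg = fg − cg + cf,
  ∂abh = bh − ah + ab.
As a 27×18 matrix over Z this has rank 17, with invariant factors (1,1,1,1,1,1,1,1,1,1,1,1,1,1,1,1,1).

Now H_k = ker ∂_k / im ∂_{k+1}, so:

  H_1: rank ker ∂_1 − rank ∂_2 = (27 − 8) − 17 = 2, and the invariant factors of ∂_2 are all 1, so H_1 ≅ Z^2.

(K is a triangulation of the torus T^2.)

H_1 ≅ Z^2.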